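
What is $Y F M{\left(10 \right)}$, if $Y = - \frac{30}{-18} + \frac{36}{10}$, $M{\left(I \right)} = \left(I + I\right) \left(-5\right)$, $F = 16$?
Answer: $- \frac{25280}{3} \approx -8426.7$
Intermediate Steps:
$M{\left(I \right)} = - 10 I$ ($M{\left(I \right)} = 2 I \left(-5\right) = - 10 I$)
$Y = \frac{79}{15}$ ($Y = \left(-30\right) \left(- \frac{1}{18}\right) + 36 \cdot \frac{1}{10} = \frac{5}{3} + \frac{18}{5} = \frac{79}{15} \approx 5.2667$)
$Y F M{\left(10 \right)} = \frac{79}{15} \cdot 16 \left(\left(-10\right) 10\right) = \frac{1264}{15} \left(-100\right) = - \frac{25280}{3}$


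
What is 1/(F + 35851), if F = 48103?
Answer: 1/83954 ≈ 1.1911e-5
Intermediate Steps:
1/(F + 35851) = 1/(48103 + 35851) = 1/83954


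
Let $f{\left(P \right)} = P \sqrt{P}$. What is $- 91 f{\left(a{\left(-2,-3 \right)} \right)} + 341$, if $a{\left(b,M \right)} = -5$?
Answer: $341 + 455 i \sqrt{5} \approx 341.0 + 1017.4 i$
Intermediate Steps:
$f{\left(P \right)} = P^{\frac{3}{2}}$
$- 91 f{\left(a{\left(-2,-3 \right)} \right)} + 341 = - 91 \left(-5\right)^{\frac{3}{2}} + 341 = - 91 \left(- 5 i \sqrt{5}\right) + 341 = 455 i \sqrt{5} + 341 = 341 + 455 i \sqrt{5}$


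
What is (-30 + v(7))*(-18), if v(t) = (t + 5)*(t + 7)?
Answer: -2484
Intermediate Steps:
v(t) = (5 + t)*(7 + t)
(-30 + v(7))*(-18) = (-30 + (35 + 7**2 + 12*7))*(-18) = (-30 + (35 + 49 + 84))*(-18) = (-30 + 168)*(-18) = 138*(-18) = -2484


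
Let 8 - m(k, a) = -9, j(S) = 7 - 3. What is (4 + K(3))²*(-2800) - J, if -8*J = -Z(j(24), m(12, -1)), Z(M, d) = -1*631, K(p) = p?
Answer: -1096969/8 ≈ -1.3712e+5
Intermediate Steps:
j(S) = 4
m(k, a) = 17 (m(k, a) = 8 - 1*(-9) = 8 + 9 = 17)
Z(M, d) = -631
J = -631/8 (J = -(-1)*(-631)/8 = -⅛*631 = -631/8 ≈ -78.875)
(4 + K(3))²*(-2800) - J = (4 + 3)²*(-2800) - 1*(-631/8) = 7²*(-2800) + 631/8 = 49*(-2800) + 631/8 = -137200 + 631/8 = -1096969/8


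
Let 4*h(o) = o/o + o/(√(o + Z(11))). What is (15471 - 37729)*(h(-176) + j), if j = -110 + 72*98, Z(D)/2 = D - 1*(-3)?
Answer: -309219265/2 - 489676*I*√37/37 ≈ -1.5461e+8 - 80502.0*I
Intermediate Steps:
Z(D) = 6 + 2*D (Z(D) = 2*(D - 1*(-3)) = 2*(D + 3) = 2*(3 + D) = 6 + 2*D)
j = 6946 (j = -110 + 7056 = 6946)
h(o) = ¼ + o/(4*√(28 + o)) (h(o) = (o/o + o/(√(o + (6 + 2*11))))/4 = (1 + o/(√(o + (6 + 22))))/4 = (1 + o/(√(o + 28)))/4 = (1 + o/(√(28 + o)))/4 = (1 + o/√(28 + o))/4 = ¼ + o/(4*√(28 + o)))
(15471 - 37729)*(h(-176) + j) = (15471 - 37729)*((¼ + (¼)*(-176)/√(28 - 176)) + 6946) = -22258*((¼ + (¼)*(-176)/√(-148)) + 6946) = -22258*((¼ + (¼)*(-176)*(-I*√37/74)) + 6946) = -22258*((¼ + 22*I*√37/37) + 6946) = -22258*(27785/4 + 22*I*√37/37) = -309219265/2 - 489676*I*√37/37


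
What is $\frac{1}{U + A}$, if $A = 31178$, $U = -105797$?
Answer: $- \frac{1}{74619} \approx -1.3401 \cdot 10^{-5}$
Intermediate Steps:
$\frac{1}{U + A} = \frac{1}{-105797 + 31178} = \frac{1}{-74619} = - \frac{1}{74619}$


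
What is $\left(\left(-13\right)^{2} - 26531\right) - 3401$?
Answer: $-29763$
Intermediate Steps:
$\left(\left(-13\right)^{2} - 26531\right) - 3401 = \left(169 - 26531\right) - 3401 = -26362 - 3401 = -29763$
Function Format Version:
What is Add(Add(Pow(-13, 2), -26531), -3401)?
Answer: -29763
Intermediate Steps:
Add(Add(Pow(-13, 2), -26531), -3401) = Add(Add(169, -26531), -3401) = Add(-26362, -3401) = -29763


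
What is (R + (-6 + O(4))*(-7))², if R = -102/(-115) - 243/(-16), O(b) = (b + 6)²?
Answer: 1395098786449/3385600 ≈ 4.1207e+5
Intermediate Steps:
O(b) = (6 + b)²
R = 29577/1840 (R = -102*(-1/115) - 243*(-1/16) = 102/115 + 243/16 = 29577/1840 ≈ 16.074)
(R + (-6 + O(4))*(-7))² = (29577/1840 + (-6 + (6 + 4)²)*(-7))² = (29577/1840 + (-6 + 10²)*(-7))² = (29577/1840 + (-6 + 100)*(-7))² = (29577/1840 + 94*(-7))² = (29577/1840 - 658)² = (-1181143/1840)² = 1395098786449/3385600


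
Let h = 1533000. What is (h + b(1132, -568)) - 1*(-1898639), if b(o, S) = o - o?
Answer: 3431639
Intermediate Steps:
b(o, S) = 0
(h + b(1132, -568)) - 1*(-1898639) = (1533000 + 0) - 1*(-1898639) = 1533000 + 1898639 = 3431639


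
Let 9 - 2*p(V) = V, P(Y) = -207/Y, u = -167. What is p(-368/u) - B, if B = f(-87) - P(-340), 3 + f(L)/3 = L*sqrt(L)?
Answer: 738539/56780 + 261*I*sqrt(87) ≈ 13.007 + 2434.4*I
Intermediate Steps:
f(L) = -9 + 3*L**(3/2) (f(L) = -9 + 3*(L*sqrt(L)) = -9 + 3*L**(3/2))
p(V) = 9/2 - V/2
B = -3267/340 - 261*I*sqrt(87) (B = (-9 + 3*(-87)**(3/2)) - (-207)/(-340) = (-9 + 3*(-87*I*sqrt(87))) - (-207)*(-1)/340 = (-9 - 261*I*sqrt(87)) - 1*207/340 = (-9 - 261*I*sqrt(87)) - 207/340 = -3267/340 - 261*I*sqrt(87) ≈ -9.6088 - 2434.4*I)
p(-368/u) - B = (9/2 - (-184)/(-167)) - (-3267/340 - 261*I*sqrt(87)) = (9/2 - (-184)*(-1)/167) + (3267/340 + 261*I*sqrt(87)) = (9/2 - 1/2*368/167) + (3267/340 + 261*I*sqrt(87)) = (9/2 - 184/167) + (3267/340 + 261*I*sqrt(87)) = 1135/334 + (3267/340 + 261*I*sqrt(87)) = 738539/56780 + 261*I*sqrt(87)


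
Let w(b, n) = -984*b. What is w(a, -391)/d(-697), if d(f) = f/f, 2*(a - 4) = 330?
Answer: -166296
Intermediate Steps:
a = 169 (a = 4 + (½)*330 = 4 + 165 = 169)
d(f) = 1
w(a, -391)/d(-697) = -984*169/1 = -166296*1 = -166296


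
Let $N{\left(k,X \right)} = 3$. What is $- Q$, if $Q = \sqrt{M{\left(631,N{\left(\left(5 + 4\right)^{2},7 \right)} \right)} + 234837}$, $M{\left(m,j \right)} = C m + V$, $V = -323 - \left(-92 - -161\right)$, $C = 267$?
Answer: $- \sqrt{402922} \approx -634.76$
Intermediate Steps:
$V = -392$ ($V = -323 - \left(-92 + 161\right) = -323 - 69 = -392$)
$M{\left(m,j \right)} = -392 + 267 m$ ($M{\left(m,j \right)} = 267 m - 392 = -392 + 267 m$)
$Q = \sqrt{402922}$ ($Q = \sqrt{\left(-392 + 267 \cdot 631\right) + 234837} = \sqrt{\left(-392 + 168477\right) + 234837} = \sqrt{168085 + 234837} = \sqrt{402922} \approx 634.76$)
$- Q = - \sqrt{402922}$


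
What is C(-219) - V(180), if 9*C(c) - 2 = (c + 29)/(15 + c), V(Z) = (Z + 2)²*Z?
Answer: -5473409461/918 ≈ -5.9623e+6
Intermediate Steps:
V(Z) = Z*(2 + Z)² (V(Z) = (2 + Z)²*Z = Z*(2 + Z)²)
C(c) = 2/9 + (29 + c)/(9*(15 + c)) (C(c) = 2/9 + ((c + 29)/(15 + c))/9 = 2/9 + ((29 + c)/(15 + c))/9 = 2/9 + (29 + c)/(9*(15 + c)))
C(-219) - V(180) = (59 + 3*(-219))/(9*(15 - 219)) - 180*(2 + 180)² = (⅑)*(59 - 657)/(-204) - 180*182² = (⅑)*(-1/204)*(-598) - 180*33124 = 299/918 - 1*5962320 = 299/918 - 5962320 = -5473409461/918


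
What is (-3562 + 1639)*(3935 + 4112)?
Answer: -15474381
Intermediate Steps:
(-3562 + 1639)*(3935 + 4112) = -1923*8047 = -15474381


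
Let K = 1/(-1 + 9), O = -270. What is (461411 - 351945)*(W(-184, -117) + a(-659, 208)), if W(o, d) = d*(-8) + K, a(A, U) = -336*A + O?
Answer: 97245270493/4 ≈ 2.4311e+10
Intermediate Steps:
a(A, U) = -270 - 336*A (a(A, U) = -336*A - 270 = -270 - 336*A)
K = ⅛ (K = 1/8 = ⅛ ≈ 0.12500)
W(o, d) = ⅛ - 8*d (W(o, d) = d*(-8) + ⅛ = -8*d + ⅛ = ⅛ - 8*d)
(461411 - 351945)*(W(-184, -117) + a(-659, 208)) = (461411 - 351945)*((⅛ - 8*(-117)) + (-270 - 336*(-659))) = 109466*((⅛ + 936) + (-270 + 221424)) = 109466*(7489/8 + 221154) = 109466*(1776721/8) = 97245270493/4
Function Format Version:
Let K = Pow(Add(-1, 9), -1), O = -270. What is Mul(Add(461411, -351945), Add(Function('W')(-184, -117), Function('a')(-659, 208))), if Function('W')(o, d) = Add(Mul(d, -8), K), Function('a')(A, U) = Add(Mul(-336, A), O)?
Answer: Rational(97245270493, 4) ≈ 2.4311e+10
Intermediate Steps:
Function('a')(A, U) = Add(-270, Mul(-336, A)) (Function('a')(A, U) = Add(Mul(-336, A), -270) = Add(-270, Mul(-336, A)))
K = Rational(1, 8) (K = Pow(8, -1) = Rational(1, 8) ≈ 0.12500)
Function('W')(o, d) = Add(Rational(1, 8), Mul(-8, d)) (Function('W')(o, d) = Add(Mul(d, -8), Rational(1, 8)) = Add(Mul(-8, d), Rational(1, 8)) = Add(Rational(1, 8), Mul(-8, d)))
Mul(Add(461411, -351945), Add(Function('W')(-184, -117), Function('a')(-659, 208))) = Mul(Add(461411, -351945), Add(Add(Rational(1, 8), Mul(-8, -117)), Add(-270, Mul(-336, -659)))) = Mul(109466, Add(Add(Rational(1, 8), 936), Add(-270, 221424))) = Mul(109466, Add(Rational(7489, 8), 221154)) = Mul(109466, Rational(1776721, 8)) = Rational(97245270493, 4)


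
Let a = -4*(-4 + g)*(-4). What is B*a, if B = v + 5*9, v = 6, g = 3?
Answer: -816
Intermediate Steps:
a = -16 (a = -4*(-4 + 3)*(-4) = -(-4)*(-4) = -4*4 = -16)
B = 51 (B = 6 + 5*9 = 6 + 45 = 51)
B*a = 51*(-16) = -816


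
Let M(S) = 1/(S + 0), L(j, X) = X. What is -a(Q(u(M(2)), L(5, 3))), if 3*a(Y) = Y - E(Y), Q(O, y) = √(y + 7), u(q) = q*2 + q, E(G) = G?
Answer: 0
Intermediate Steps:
M(S) = 1/S
u(q) = 3*q (u(q) = 2*q + q = 3*q)
Q(O, y) = √(7 + y)
a(Y) = 0 (a(Y) = (Y - Y)/3 = (⅓)*0 = 0)
-a(Q(u(M(2)), L(5, 3))) = -1*0 = 0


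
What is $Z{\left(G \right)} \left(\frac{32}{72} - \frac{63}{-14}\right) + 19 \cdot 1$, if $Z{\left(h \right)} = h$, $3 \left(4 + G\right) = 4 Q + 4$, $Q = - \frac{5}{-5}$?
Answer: $\frac{335}{27} \approx 12.407$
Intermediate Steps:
$Q = 1$ ($Q = \left(-5\right) \left(- \frac{1}{5}\right) = 1$)
$G = - \frac{4}{3}$ ($G = -4 + \frac{4 \cdot 1 + 4}{3} = -4 + \frac{4 + 4}{3} = -4 + \frac{1}{3} \cdot 8 = -4 + \frac{8}{3} = - \frac{4}{3} \approx -1.3333$)
$Z{\left(G \right)} \left(\frac{32}{72} - \frac{63}{-14}\right) + 19 \cdot 1 = - \frac{4 \left(\frac{32}{72} - \frac{63}{-14}\right)}{3} + 19 \cdot 1 = - \frac{4 \left(32 \cdot \frac{1}{72} - - \frac{9}{2}\right)}{3} + 19 = - \frac{4 \left(\frac{4}{9} + \frac{9}{2}\right)}{3} + 19 = \left(- \frac{4}{3}\right) \frac{89}{18} + 19 = - \frac{178}{27} + 19 = \frac{335}{27}$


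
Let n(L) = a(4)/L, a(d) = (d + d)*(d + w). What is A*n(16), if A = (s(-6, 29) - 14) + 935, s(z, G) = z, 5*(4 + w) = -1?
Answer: -183/2 ≈ -91.500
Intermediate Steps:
w = -21/5 (w = -4 + (⅕)*(-1) = -4 - ⅕ = -21/5 ≈ -4.2000)
a(d) = 2*d*(-21/5 + d) (a(d) = (d + d)*(d - 21/5) = (2*d)*(-21/5 + d) = 2*d*(-21/5 + d))
n(L) = -8/(5*L) (n(L) = ((⅖)*4*(-21 + 5*4))/L = ((⅖)*4*(-21 + 20))/L = ((⅖)*4*(-1))/L = -8/(5*L))
A = 915 (A = (-6 - 14) + 935 = -20 + 935 = 915)
A*n(16) = 915*(-8/5/16) = 915*(-8/5*1/16) = 915*(-⅒) = -183/2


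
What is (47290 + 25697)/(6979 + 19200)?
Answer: 72987/26179 ≈ 2.7880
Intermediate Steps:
(47290 + 25697)/(6979 + 19200) = 72987/26179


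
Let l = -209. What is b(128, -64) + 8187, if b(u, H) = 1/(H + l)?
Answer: 2235050/273 ≈ 8187.0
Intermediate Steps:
b(u, H) = 1/(-209 + H) (b(u, H) = 1/(H - 209) = 1/(-209 + H))
b(128, -64) + 8187 = 1/(-209 - 64) + 8187 = 1/(-273) + 8187 = -1/273 + 8187 = 2235050/273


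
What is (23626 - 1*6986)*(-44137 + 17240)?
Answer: -447566080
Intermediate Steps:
(23626 - 1*6986)*(-44137 + 17240) = (23626 - 6986)*(-26897) = 16640*(-26897) = -447566080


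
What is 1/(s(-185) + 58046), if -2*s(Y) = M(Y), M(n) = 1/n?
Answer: 370/21477021 ≈ 1.7228e-5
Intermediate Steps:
s(Y) = -1/(2*Y)
1/(s(-185) + 58046) = 1/(-½/(-185) + 58046) = 1/(-½*(-1/185) + 58046) = 1/(1/370 + 58046) = 1/(21477021/370) = 370/21477021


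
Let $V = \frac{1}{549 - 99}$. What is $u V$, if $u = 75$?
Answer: $\frac{1}{6} \approx 0.16667$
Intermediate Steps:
$V = \frac{1}{450} \approx 0.0022222$
$u V = 75 \cdot \frac{1}{450} = \frac{1}{6}$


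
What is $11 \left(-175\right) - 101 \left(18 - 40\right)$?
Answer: $297$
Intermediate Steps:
$11 \left(-175\right) - 101 \left(18 - 40\right) = -1925 - 101 \left(-22\right) = -1925 - -2222 = -1925 + 2222 = 297$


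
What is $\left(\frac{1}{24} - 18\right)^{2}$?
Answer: $\frac{185761}{576} \approx 322.5$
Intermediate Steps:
$\left(\frac{1}{24} - 18\right)^{2} = \left(- \frac{431}{24}\right)^{2} = \frac{185761}{576}$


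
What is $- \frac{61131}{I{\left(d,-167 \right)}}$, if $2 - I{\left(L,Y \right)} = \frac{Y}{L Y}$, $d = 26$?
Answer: $- \frac{529802}{17} \approx -31165.0$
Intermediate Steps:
$I{\left(L,Y \right)} = 2 - \frac{1}{L}$ ($I{\left(L,Y \right)} = 2 - \frac{Y}{L Y} = 2 - Y \frac{1}{L Y} = 2 - \frac{1}{L}$)
$- \frac{61131}{I{\left(d,-167 \right)}} = - \frac{61131}{2 - \frac{1}{26}} = - \frac{61131}{\frac{51}{26}} = \left(-61131\right) \frac{26}{51} = - \frac{529802}{17}$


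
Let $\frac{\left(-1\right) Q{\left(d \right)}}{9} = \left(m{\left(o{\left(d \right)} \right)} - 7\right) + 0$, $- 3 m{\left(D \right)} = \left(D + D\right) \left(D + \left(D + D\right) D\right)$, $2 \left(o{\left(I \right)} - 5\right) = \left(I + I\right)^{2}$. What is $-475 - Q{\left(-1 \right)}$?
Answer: $-4948$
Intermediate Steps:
$o{\left(I \right)} = 5 + 2 I^{2}$ ($o{\left(I \right)} = 5 + \frac{\left(I + I\right)^{2}}{2} = 5 + \frac{\left(2 I\right)^{2}}{2} = 5 + \frac{4 I^{2}}{2} = 5 + 2 I^{2}$)
$m{\left(D \right)} = - \frac{2 D \left(D + 2 D^{2}\right)}{3}$ ($m{\left(D \right)} = - \frac{\left(D + D\right) \left(D + \left(D + D\right) D\right)}{3} = - \frac{2 D \left(D + 2 D D\right)}{3} = - \frac{2 D \left(D + 2 D^{2}\right)}{3}$)
$Q{\left(d \right)} = 63 - 6 \left(5 + 2 d^{2}\right)^{2} \left(-11 - 4 d^{2}\right)$ ($Q{\left(d \right)} = - 9 \left(\left(\frac{2 \left(5 + 2 d^{2}\right)^{2} \left(-1 - 2 \left(5 + 2 d^{2}\right)\right)}{3} - 7\right) + 0\right) = - 9 \left(\left(\frac{2 \left(5 + 2 d^{2}\right)^{2} \left(-1 - \left(10 + 4 d^{2}\right)\right)}{3} - 7\right) + 0\right) = - 9 \left(\left(\frac{2 \left(5 + 2 d^{2}\right)^{2} \left(-11 - 4 d^{2}\right)}{3} - 7\right) + 0\right) = - 9 \left(\left(-7 + \frac{2 \left(5 + 2 d^{2}\right)^{2} \left(-11 - 4 d^{2}\right)}{3}\right) + 0\right) = - 9 \left(-7 + \frac{2 \left(5 + 2 d^{2}\right)^{2} \left(-11 - 4 d^{2}\right)}{3}\right) = 63 - 6 \left(5 + 2 d^{2}\right)^{2} \left(-11 - 4 d^{2}\right)$)
$-475 - Q{\left(-1 \right)} = -475 - \left(1713 + 96 \left(-1\right)^{6} + 744 \left(-1\right)^{4} + 1920 \left(-1\right)^{2}\right) = -475 - \left(1713 + 96 \cdot 1 + 744 \cdot 1 + 1920 \cdot 1\right) = -475 - \left(1713 + 96 + 744 + 1920\right) = -475 - 4473 = -4948$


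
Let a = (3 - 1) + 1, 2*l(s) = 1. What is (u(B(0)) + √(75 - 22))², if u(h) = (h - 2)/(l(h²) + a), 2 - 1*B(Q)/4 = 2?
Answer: 2613/49 - 8*√53/7 ≈ 45.006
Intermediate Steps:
l(s) = ½ (l(s) = (½)*1 = ½)
B(Q) = 0 (B(Q) = 8 - 4*2 = 8 - 8 = 0)
a = 3 (a = 2 + 1 = 3)
u(h) = -4/7 + 2*h/7 (u(h) = (h - 2)/(½ + 3) = (-2 + h)/(7/2) = (-2 + h)*(2/7) = -4/7 + 2*h/7)
(u(B(0)) + √(75 - 22))² = ((-4/7 + (2/7)*0) + √(75 - 22))² = ((-4/7 + 0) + √53)² = (-4/7 + √53)²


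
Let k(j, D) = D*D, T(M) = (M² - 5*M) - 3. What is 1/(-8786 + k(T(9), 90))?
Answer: -1/686 ≈ -0.0014577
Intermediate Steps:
T(M) = -3 + M² - 5*M
k(j, D) = D²
1/(-8786 + k(T(9), 90)) = 1/(-8786 + 90²) = 1/(-8786 + 8100) = 1/(-686) = -1/686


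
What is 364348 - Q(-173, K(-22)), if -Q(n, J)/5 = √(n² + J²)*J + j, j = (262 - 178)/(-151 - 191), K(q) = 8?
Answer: 20767766/57 + 40*√29993 ≈ 3.7127e+5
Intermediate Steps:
j = -14/57 (j = 84/(-342) = 84*(-1/342) = -14/57 ≈ -0.24561)
Q(n, J) = 70/57 - 5*J*√(J² + n²) (Q(n, J) = -5*(√(n² + J²)*J - 14/57) = -5*(√(J² + n²)*J - 14/57) = -5*(J*√(J² + n²) - 14/57) = -5*(-14/57 + J*√(J² + n²)) = 70/57 - 5*J*√(J² + n²))
364348 - Q(-173, K(-22)) = 364348 - (70/57 - 5*8*√(8² + (-173)²)) = 364348 - (70/57 - 5*8*√(64 + 29929)) = 364348 - (70/57 - 5*8*√29993) = 364348 - (70/57 - 40*√29993) = 364348 + (-70/57 + 40*√29993) = 20767766/57 + 40*√29993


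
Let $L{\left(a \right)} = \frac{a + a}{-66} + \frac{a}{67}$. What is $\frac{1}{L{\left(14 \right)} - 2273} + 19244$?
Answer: $\frac{96721862065}{5026079} \approx 19244.0$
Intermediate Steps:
$L{\left(a \right)} = - \frac{34 a}{2211}$ ($L{\left(a \right)} = 2 a \left(- \frac{1}{66}\right) + a \frac{1}{67} = - \frac{a}{33} + \frac{a}{67} = - \frac{34 a}{2211}$)
$\frac{1}{L{\left(14 \right)} - 2273} + 19244 = \frac{1}{\left(- \frac{34}{2211}\right) 14 - 2273} + 19244 = \frac{1}{- \frac{476}{2211} - 2273} + 19244 = \frac{1}{- \frac{5026079}{2211}} + 19244 = - \frac{2211}{5026079} + 19244 = \frac{96721862065}{5026079}$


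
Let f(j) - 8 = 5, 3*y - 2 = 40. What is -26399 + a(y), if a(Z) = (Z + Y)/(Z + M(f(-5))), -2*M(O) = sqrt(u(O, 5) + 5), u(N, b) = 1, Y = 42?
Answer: -10267643/389 + 56*sqrt(6)/389 ≈ -26395.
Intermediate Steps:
y = 14 (y = 2/3 + (1/3)*40 = 2/3 + 40/3 = 14)
f(j) = 13 (f(j) = 8 + 5 = 13)
M(O) = -sqrt(6)/2 (M(O) = -sqrt(1 + 5)/2 = -sqrt(6)/2)
a(Z) = (42 + Z)/(Z - sqrt(6)/2) (a(Z) = (Z + 42)/(Z - sqrt(6)/2) = (42 + Z)/(Z - sqrt(6)/2))
-26399 + a(y) = -26399 + 2*(42 + 14)/(-sqrt(6) + 2*14) = -26399 + 2*56/(-sqrt(6) + 28) = -26399 + 2*56/(28 - sqrt(6)) = -26399 + 112/(28 - sqrt(6))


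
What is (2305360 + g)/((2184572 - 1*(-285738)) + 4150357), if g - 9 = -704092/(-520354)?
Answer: 599804342359/1722545278059 ≈ 0.34821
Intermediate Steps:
g = 2693639/260177 (g = 9 - 704092/(-520354) = 9 - 704092*(-1/520354) = 9 + 352046/260177 = 2693639/260177 ≈ 10.353)
(2305360 + g)/((2184572 - 1*(-285738)) + 4150357) = (2305360 + 2693639/260177)/((2184572 - 1*(-285738)) + 4150357) = 599804342359/(260177*((2184572 + 285738) + 4150357)) = 599804342359/(260177*(2470310 + 4150357)) = (599804342359/260177)/6620667 = (599804342359/260177)*(1/6620667) = 599804342359/1722545278059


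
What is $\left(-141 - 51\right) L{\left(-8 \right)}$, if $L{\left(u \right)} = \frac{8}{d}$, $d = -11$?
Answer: $\frac{1536}{11} \approx 139.64$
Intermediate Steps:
$L{\left(u \right)} = - \frac{8}{11}$ ($L{\left(u \right)} = \frac{8}{-11} = 8 \left(- \frac{1}{11}\right) = - \frac{8}{11}$)
$\left(-141 - 51\right) L{\left(-8 \right)} = \left(-141 - 51\right) \left(- \frac{8}{11}\right) = \left(-192\right) \left(- \frac{8}{11}\right) = \frac{1536}{11}$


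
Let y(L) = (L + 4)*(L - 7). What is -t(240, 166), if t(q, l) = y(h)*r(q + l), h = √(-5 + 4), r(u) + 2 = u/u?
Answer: -29 - 3*I ≈ -29.0 - 3.0*I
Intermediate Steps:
r(u) = -1 (r(u) = -2 + u/u = -2 + 1 = -1)
h = I (h = √(-1) = I ≈ 1.0*I)
y(L) = (-7 + L)*(4 + L) (y(L) = (4 + L)*(-7 + L) = (-7 + L)*(4 + L))
t(q, l) = 29 + 3*I (t(q, l) = (-28 + I² - 3*I)*(-1) = (-28 - 1 - 3*I)*(-1) = (-29 - 3*I)*(-1) = 29 + 3*I)
-t(240, 166) = -(29 + 3*I) = -29 - 3*I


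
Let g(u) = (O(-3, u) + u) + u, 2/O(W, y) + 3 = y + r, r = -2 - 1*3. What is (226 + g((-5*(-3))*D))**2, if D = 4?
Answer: 80946009/676 ≈ 1.1974e+5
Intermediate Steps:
r = -5 (r = -2 - 3 = -5)
O(W, y) = 2/(-8 + y) (O(W, y) = 2/(-3 + (y - 5)) = 2/(-3 + (-5 + y)) = 2/(-8 + y))
g(u) = 2*u + 2/(-8 + u) (g(u) = (2/(-8 + u) + u) + u = (u + 2/(-8 + u)) + u = 2*u + 2/(-8 + u))
(226 + g((-5*(-3))*D))**2 = (226 + 2*(1 + (-5*(-3)*4)*(-8 - 5*(-3)*4))/(-8 - 5*(-3)*4))**2 = (226 + 2*(1 + (15*4)*(-8 + 15*4))/(-8 + 15*4))**2 = (226 + 2*(1 + 60*(-8 + 60))/(-8 + 60))**2 = (226 + 2*(1 + 60*52)/52)**2 = (226 + 2*(1/52)*(1 + 3120))**2 = (226 + 2*(1/52)*3121)**2 = (226 + 3121/26)**2 = (8997/26)**2 = 80946009/676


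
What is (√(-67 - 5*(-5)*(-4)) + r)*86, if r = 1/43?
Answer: 2 + 86*I*√167 ≈ 2.0 + 1111.4*I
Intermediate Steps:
r = 1/43 ≈ 0.023256
(√(-67 - 5*(-5)*(-4)) + r)*86 = (√(-67 - 5*(-5)*(-4)) + 1/43)*86 = (√(-67 + 25*(-4)) + 1/43)*86 = (√(-67 - 100) + 1/43)*86 = (√(-167) + 1/43)*86 = (I*√167 + 1/43)*86 = (1/43 + I*√167)*86 = 2 + 86*I*√167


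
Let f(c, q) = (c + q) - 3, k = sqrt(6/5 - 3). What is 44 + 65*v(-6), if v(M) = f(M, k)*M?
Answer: 3554 - 234*I*sqrt(5) ≈ 3554.0 - 523.24*I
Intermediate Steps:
k = 3*I*sqrt(5)/5 (k = sqrt(6*(1/5) - 3) = sqrt(6/5 - 3) = sqrt(-9/5) = 3*I*sqrt(5)/5 ≈ 1.3416*I)
f(c, q) = -3 + c + q
v(M) = M*(-3 + M + 3*I*sqrt(5)/5) (v(M) = (-3 + M + 3*I*sqrt(5)/5)*M = M*(-3 + M + 3*I*sqrt(5)/5))
44 + 65*v(-6) = 44 + 65*((1/5)*(-6)*(-15 + 5*(-6) + 3*I*sqrt(5))) = 44 + 65*((1/5)*(-6)*(-15 - 30 + 3*I*sqrt(5))) = 44 + 65*((1/5)*(-6)*(-45 + 3*I*sqrt(5))) = 44 + 65*(54 - 18*I*sqrt(5)/5) = 44 + (3510 - 234*I*sqrt(5)) = 3554 - 234*I*sqrt(5)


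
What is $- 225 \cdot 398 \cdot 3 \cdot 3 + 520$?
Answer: $-805430$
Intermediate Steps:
$- 225 \cdot 398 \cdot 3 \cdot 3 + 520 = - 225 \cdot 398 \cdot 9 + 520 = \left(-225\right) 3582 + 520 = -805950 + 520 = -805430$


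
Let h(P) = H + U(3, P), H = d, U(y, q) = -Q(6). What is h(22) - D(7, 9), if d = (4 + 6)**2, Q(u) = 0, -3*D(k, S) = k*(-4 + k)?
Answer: 107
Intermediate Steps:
D(k, S) = -k*(-4 + k)/3
U(y, q) = 0 (U(y, q) = -1*0 = 0)
d = 100 (d = 10**2 = 100)
H = 100
h(P) = 100 (h(P) = 100 + 0 = 100)
h(22) - D(7, 9) = 100 - 7*(4 - 1*7)/3 = 100 - 7*(4 - 7)/3 = 100 - 7*(-3)/3 = 100 - 1*(-7) = 100 + 7 = 107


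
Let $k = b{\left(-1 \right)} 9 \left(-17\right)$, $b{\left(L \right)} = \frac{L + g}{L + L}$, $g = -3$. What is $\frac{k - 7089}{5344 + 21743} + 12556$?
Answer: $\frac{113365659}{9029} \approx 12556.0$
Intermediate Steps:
$b{\left(L \right)} = \frac{-3 + L}{2 L}$ ($b{\left(L \right)} = \frac{L - 3}{L + L} = \frac{-3 + L}{2 L}$)
$k = -306$ ($k = \frac{-3 - 1}{2 \left(-1\right)} 9 \left(-17\right) = \frac{1}{2} \left(-1\right) \left(-4\right) 9 \left(-17\right) = 2 \cdot 9 \left(-17\right) = 18 \left(-17\right) = -306$)
$\frac{k - 7089}{5344 + 21743} + 12556 = \frac{-306 - 7089}{5344 + 21743} + 12556 = - \frac{7395}{27087} + 12556 = \left(-7395\right) \frac{1}{27087} + 12556 = - \frac{2465}{9029} + 12556 = \frac{113365659}{9029}$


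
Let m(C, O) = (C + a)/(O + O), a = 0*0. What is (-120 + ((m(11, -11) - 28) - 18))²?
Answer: 110889/4 ≈ 27722.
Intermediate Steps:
a = 0
m(C, O) = C/(2*O) (m(C, O) = (C + 0)/(O + O) = C/((2*O)) = C*(1/(2*O)) = C/(2*O))
(-120 + ((m(11, -11) - 28) - 18))² = (-120 + (((½)*11/(-11) - 28) - 18))² = (-120 + (((½)*11*(-1/11) - 28) - 18))² = (-120 + ((-½ - 28) - 18))² = (-120 + (-57/2 - 18))² = (-120 - 93/2)² = (-333/2)² = 110889/4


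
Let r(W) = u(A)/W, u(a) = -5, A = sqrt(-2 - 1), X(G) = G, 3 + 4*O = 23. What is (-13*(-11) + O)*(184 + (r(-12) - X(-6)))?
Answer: 84545/3 ≈ 28182.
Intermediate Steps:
O = 5 (O = -3/4 + (1/4)*23 = -3/4 + 23/4 = 5)
A = I*sqrt(3) (A = sqrt(-3) = I*sqrt(3) ≈ 1.732*I)
r(W) = -5/W
(-13*(-11) + O)*(184 + (r(-12) - X(-6))) = (-13*(-11) + 5)*(184 + (-5/(-12) - 1*(-6))) = (143 + 5)*(184 + (-5*(-1/12) + 6)) = 148*(184 + (5/12 + 6)) = 148*(184 + 77/12) = 148*(2285/12) = 84545/3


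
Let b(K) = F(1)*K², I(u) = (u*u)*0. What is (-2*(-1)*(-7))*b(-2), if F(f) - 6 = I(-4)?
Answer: -336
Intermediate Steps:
I(u) = 0 (I(u) = u²*0 = 0)
F(f) = 6 (F(f) = 6 + 0 = 6)
b(K) = 6*K²
(-2*(-1)*(-7))*b(-2) = (-2*(-1)*(-7))*(6*(-2)²) = (2*(-7))*(6*4) = -14*24 = -336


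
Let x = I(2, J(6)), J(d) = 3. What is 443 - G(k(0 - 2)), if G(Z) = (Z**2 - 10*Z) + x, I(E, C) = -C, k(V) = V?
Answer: 422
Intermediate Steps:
x = -3 (x = -1*3 = -3)
G(Z) = -3 + Z**2 - 10*Z (G(Z) = (Z**2 - 10*Z) - 3 = -3 + Z**2 - 10*Z)
443 - G(k(0 - 2)) = 443 - (-3 + (0 - 2)**2 - 10*(0 - 2)) = 443 - (-3 + (-2)**2 - 10*(-2)) = 443 - (-3 + 4 + 20) = 443 - 1*21 = 443 - 21 = 422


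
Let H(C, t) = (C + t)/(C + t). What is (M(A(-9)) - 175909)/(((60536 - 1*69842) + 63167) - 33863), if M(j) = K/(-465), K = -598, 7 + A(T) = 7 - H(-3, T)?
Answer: -81797087/9299070 ≈ -8.7963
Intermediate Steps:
H(C, t) = 1
A(T) = -1 (A(T) = -7 + (7 - 1*1) = -7 + (7 - 1) = -7 + 6 = -1)
M(j) = 598/465 (M(j) = -598/(-465) = -598*(-1/465) = 598/465)
(M(A(-9)) - 175909)/(((60536 - 1*69842) + 63167) - 33863) = (598/465 - 175909)/(((60536 - 1*69842) + 63167) - 33863) = -81797087/(465*(((60536 - 69842) + 63167) - 33863)) = -81797087/(465*((-9306 + 63167) - 33863)) = -81797087/(465*(53861 - 33863)) = -81797087/465/19998 = -81797087/465*1/19998 = -81797087/9299070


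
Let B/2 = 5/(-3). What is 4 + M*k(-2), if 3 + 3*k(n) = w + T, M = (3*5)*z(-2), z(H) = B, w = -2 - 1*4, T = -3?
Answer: 204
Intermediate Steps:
B = -10/3 (B = 2*(5/(-3)) = 2*(5*(-⅓)) = 2*(-5/3) = -10/3 ≈ -3.3333)
w = -6 (w = -2 - 4 = -6)
z(H) = -10/3
M = -50 (M = (3*5)*(-10/3) = 15*(-10/3) = -50)
k(n) = -4 (k(n) = -1 + (-6 - 3)/3 = -1 + (⅓)*(-9) = -1 - 3 = -4)
4 + M*k(-2) = 4 - 50*(-4) = 4 + 200 = 204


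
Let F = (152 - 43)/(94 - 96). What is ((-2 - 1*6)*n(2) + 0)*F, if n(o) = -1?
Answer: -436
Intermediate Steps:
F = -109/2 (F = 109/(-2) = 109*(-1/2) = -109/2 ≈ -54.500)
((-2 - 1*6)*n(2) + 0)*F = ((-2 - 1*6)*(-1) + 0)*(-109/2) = ((-2 - 6)*(-1) + 0)*(-109/2) = (-8*(-1) + 0)*(-109/2) = (8 + 0)*(-109/2) = 8*(-109/2) = -436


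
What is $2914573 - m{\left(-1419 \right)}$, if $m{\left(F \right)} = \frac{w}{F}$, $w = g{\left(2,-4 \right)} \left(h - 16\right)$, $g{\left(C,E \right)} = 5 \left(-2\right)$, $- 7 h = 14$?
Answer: $\frac{1378593089}{473} \approx 2.9146 \cdot 10^{6}$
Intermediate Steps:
$h = -2$ ($h = \left(- \frac{1}{7}\right) 14 = -2$)
$g{\left(C,E \right)} = -10$
$w = 180$ ($w = - 10 \left(-2 - 16\right) = \left(-10\right) \left(-18\right) = 180$)
$m{\left(F \right)} = \frac{180}{F}$
$2914573 - m{\left(-1419 \right)} = 2914573 - \frac{180}{-1419} = 2914573 - 180 \left(- \frac{1}{1419}\right) = 2914573 - - \frac{60}{473} = 2914573 + \frac{60}{473} = \frac{1378593089}{473}$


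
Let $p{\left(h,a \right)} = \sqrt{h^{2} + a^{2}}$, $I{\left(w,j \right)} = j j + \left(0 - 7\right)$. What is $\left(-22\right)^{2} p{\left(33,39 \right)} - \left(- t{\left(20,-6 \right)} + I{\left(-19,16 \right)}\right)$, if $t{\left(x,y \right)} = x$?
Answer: $-229 + 1452 \sqrt{290} \approx 24498.0$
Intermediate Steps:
$I{\left(w,j \right)} = -7 + j^{2}$ ($I{\left(w,j \right)} = j^{2} + \left(0 - 7\right) = j^{2} - 7 = -7 + j^{2}$)
$p{\left(h,a \right)} = \sqrt{a^{2} + h^{2}}$
$\left(-22\right)^{2} p{\left(33,39 \right)} - \left(- t{\left(20,-6 \right)} + I{\left(-19,16 \right)}\right) = \left(-22\right)^{2} \sqrt{39^{2} + 33^{2}} + \left(20 - \left(-7 + 16^{2}\right)\right) = 484 \sqrt{1521 + 1089} + \left(20 - \left(-7 + 256\right)\right) = 484 \sqrt{2610} + \left(20 - 249\right) = 484 \cdot 3 \sqrt{290} + \left(20 - 249\right) = 1452 \sqrt{290} - 229 = -229 + 1452 \sqrt{290}$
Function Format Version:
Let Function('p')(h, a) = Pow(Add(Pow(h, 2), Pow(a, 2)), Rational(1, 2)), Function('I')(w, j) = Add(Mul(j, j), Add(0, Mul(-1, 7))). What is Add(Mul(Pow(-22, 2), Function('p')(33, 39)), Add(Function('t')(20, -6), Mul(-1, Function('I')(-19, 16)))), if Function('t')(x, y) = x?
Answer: Add(-229, Mul(1452, Pow(290, Rational(1, 2)))) ≈ 24498.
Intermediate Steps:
Function('I')(w, j) = Add(-7, Pow(j, 2)) (Function('I')(w, j) = Add(Pow(j, 2), Add(0, -7)) = Add(Pow(j, 2), -7) = Add(-7, Pow(j, 2)))
Function('p')(h, a) = Pow(Add(Pow(a, 2), Pow(h, 2)), Rational(1, 2))
Add(Mul(Pow(-22, 2), Function('p')(33, 39)), Add(Function('t')(20, -6), Mul(-1, Function('I')(-19, 16)))) = Add(Mul(Pow(-22, 2), Pow(Add(Pow(39, 2), Pow(33, 2)), Rational(1, 2))), Add(20, Mul(-1, Add(-7, Pow(16, 2))))) = Add(Mul(484, Pow(Add(1521, 1089), Rational(1, 2))), Add(20, Mul(-1, Add(-7, 256)))) = Add(Mul(484, Pow(2610, Rational(1, 2))), Add(20, Mul(-1, 249))) = Add(Mul(484, Mul(3, Pow(290, Rational(1, 2)))), Add(20, -249)) = Add(Mul(1452, Pow(290, Rational(1, 2))), -229) = Add(-229, Mul(1452, Pow(290, Rational(1, 2))))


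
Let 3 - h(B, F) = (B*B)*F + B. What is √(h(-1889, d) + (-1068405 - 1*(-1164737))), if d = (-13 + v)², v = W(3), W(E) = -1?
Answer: 6*I*√19424797 ≈ 26444.0*I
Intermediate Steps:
v = -1
d = 196 (d = (-13 - 1)² = (-14)² = 196)
h(B, F) = 3 - B - F*B² (h(B, F) = 3 - ((B*B)*F + B) = 3 - (B²*F + B) = 3 - (F*B² + B) = 3 - (B + F*B²) = 3 + (-B - F*B²) = 3 - B - F*B²)
√(h(-1889, d) + (-1068405 - 1*(-1164737))) = √((3 - 1*(-1889) - 1*196*(-1889)²) + (-1068405 - 1*(-1164737))) = √((3 + 1889 - 1*196*3568321) + (-1068405 + 1164737)) = √((3 + 1889 - 699390916) + 96332) = √(-699389024 + 96332) = √(-699292692) = 6*I*√19424797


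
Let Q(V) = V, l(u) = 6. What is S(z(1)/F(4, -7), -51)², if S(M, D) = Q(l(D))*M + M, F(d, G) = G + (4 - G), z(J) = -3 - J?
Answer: 49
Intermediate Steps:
F(d, G) = 4
S(M, D) = 7*M (S(M, D) = 6*M + M = 7*M)
S(z(1)/F(4, -7), -51)² = (7*((-3 - 1*1)/4))² = (7*((-3 - 1)*(¼)))² = (7*(-4*¼))² = (7*(-1))² = (-7)² = 49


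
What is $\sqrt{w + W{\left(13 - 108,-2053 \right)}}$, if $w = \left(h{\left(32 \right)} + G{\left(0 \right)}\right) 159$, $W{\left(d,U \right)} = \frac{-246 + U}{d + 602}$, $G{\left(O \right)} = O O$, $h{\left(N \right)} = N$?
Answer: $\frac{\sqrt{7731951}}{39} \approx 71.298$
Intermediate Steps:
$G{\left(O \right)} = O^{2}$
$W{\left(d,U \right)} = \frac{-246 + U}{602 + d}$
$w = 5088$ ($w = \left(32 + 0^{2}\right) 159 = \left(32 + 0\right) 159 = 32 \cdot 159 = 5088$)
$\sqrt{w + W{\left(13 - 108,-2053 \right)}} = \sqrt{5088 + \frac{-246 - 2053}{602 + \left(13 - 108\right)}} = \sqrt{5088 + \frac{1}{602 + \left(13 - 108\right)} \left(-2299\right)} = \sqrt{5088 + \frac{1}{602 - 95} \left(-2299\right)} = \sqrt{5088 + \frac{1}{507} \left(-2299\right)} = \sqrt{5088 - \frac{2299}{507}} = \sqrt{\frac{2577317}{507}} = \frac{\sqrt{7731951}}{39}$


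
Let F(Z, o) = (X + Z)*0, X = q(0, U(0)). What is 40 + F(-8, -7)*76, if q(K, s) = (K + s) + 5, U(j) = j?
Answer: 40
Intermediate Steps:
q(K, s) = 5 + K + s
X = 5 (X = 5 + 0 + 0 = 5)
F(Z, o) = 0 (F(Z, o) = (5 + Z)*0 = 0)
40 + F(-8, -7)*76 = 40 + 0*76 = 40 + 0 = 40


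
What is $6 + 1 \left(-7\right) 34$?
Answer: $-232$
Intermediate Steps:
$6 + 1 \left(-7\right) 34 = 6 - 238 = -232$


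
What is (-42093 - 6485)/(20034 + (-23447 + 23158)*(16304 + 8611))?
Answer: 48578/7180401 ≈ 0.0067654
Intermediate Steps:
(-42093 - 6485)/(20034 + (-23447 + 23158)*(16304 + 8611)) = -48578/(20034 - 289*24915) = -48578/(20034 - 7200435) = -48578/(-7180401) = -48578*(-1/7180401) = 48578/7180401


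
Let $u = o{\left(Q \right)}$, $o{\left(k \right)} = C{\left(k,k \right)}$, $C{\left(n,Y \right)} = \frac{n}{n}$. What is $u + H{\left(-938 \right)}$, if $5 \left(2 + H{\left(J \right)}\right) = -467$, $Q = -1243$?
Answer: $- \frac{472}{5} \approx -94.4$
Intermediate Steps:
$H{\left(J \right)} = - \frac{477}{5}$ ($H{\left(J \right)} = -2 + \frac{1}{5} \left(-467\right) = -2 - \frac{467}{5} = - \frac{477}{5}$)
$C{\left(n,Y \right)} = 1$
$o{\left(k \right)} = 1$
$u = 1$
$u + H{\left(-938 \right)} = 1 - \frac{477}{5} = - \frac{472}{5}$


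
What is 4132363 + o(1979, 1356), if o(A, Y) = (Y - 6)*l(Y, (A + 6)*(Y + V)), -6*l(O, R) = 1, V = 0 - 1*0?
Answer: 4132138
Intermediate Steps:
V = 0 (V = 0 + 0 = 0)
l(O, R) = -1/6 (l(O, R) = -1/6*1 = -1/6)
o(A, Y) = 1 - Y/6 (o(A, Y) = (Y - 6)*(-1/6) = (-6 + Y)*(-1/6) = 1 - Y/6)
4132363 + o(1979, 1356) = 4132363 + (1 - 1/6*1356) = 4132363 + (1 - 226) = 4132363 - 225 = 4132138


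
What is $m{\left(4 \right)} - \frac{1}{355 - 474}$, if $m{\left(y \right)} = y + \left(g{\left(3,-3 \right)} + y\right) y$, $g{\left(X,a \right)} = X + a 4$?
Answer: $- \frac{1903}{119} \approx -15.992$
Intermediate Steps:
$g{\left(X,a \right)} = X + 4 a$
$m{\left(y \right)} = y + y \left(-9 + y\right)$ ($m{\left(y \right)} = y + \left(\left(3 + 4 \left(-3\right)\right) + y\right) y = y + \left(\left(3 - 12\right) + y\right) y = y + \left(-9 + y\right) y = y + y \left(-9 + y\right)$)
$m{\left(4 \right)} - \frac{1}{355 - 474} = 4 \left(-8 + 4\right) - \frac{1}{355 - 474} = 4 \left(-4\right) - \frac{1}{-119} = -16 - - \frac{1}{119} = -16 + \frac{1}{119} = - \frac{1903}{119}$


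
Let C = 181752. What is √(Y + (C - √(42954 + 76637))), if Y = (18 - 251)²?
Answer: √(236041 - √119591) ≈ 485.48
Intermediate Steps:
Y = 54289 (Y = (-233)² = 54289)
√(Y + (C - √(42954 + 76637))) = √(54289 + (181752 - √(42954 + 76637))) = √(54289 + (181752 - √119591)) = √(236041 - √119591)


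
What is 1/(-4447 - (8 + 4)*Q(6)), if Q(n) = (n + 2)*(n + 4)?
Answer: -1/5407 ≈ -0.00018495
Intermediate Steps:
Q(n) = (2 + n)*(4 + n)
1/(-4447 - (8 + 4)*Q(6)) = 1/(-4447 - (8 + 4)*(8 + 6² + 6*6)) = 1/(-4447 - 12*(8 + 36 + 36)) = 1/(-4447 - 12*80) = 1/(-4447 - 1*960) = 1/(-4447 - 960) = 1/(-5407) = -1/5407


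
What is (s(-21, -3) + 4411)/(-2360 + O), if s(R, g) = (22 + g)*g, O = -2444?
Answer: -2177/2402 ≈ -0.90633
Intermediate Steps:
s(R, g) = g*(22 + g)
(s(-21, -3) + 4411)/(-2360 + O) = (-3*(22 - 3) + 4411)/(-2360 - 2444) = (-3*19 + 4411)/(-4804) = (-57 + 4411)*(-1/4804) = 4354*(-1/4804) = -2177/2402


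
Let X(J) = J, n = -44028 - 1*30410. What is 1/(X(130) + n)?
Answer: -1/74308 ≈ -1.3457e-5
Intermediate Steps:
n = -74438 (n = -44028 - 30410 = -74438)
1/(X(130) + n) = 1/(130 - 74438) = 1/(-74308) = -1/74308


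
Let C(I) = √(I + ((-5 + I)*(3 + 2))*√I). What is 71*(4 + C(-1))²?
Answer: 71*(4 + √(-1 - 30*I))² ≈ 3228.5 - 4366.8*I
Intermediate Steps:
C(I) = √(I + √I*(-25 + 5*I)) (C(I) = √(I + ((-5 + I)*5)*√I) = √(I + (-25 + 5*I)*√I) = √(I + √I*(-25 + 5*I)))
71*(4 + C(-1))² = 71*(4 + √(-1 - 25*I + 5*(-1)^(3/2)))² = 71*(4 + √(-1 - 25*I + 5*(-I)))² = 71*(4 + √(-1 - 25*I - 5*I))² = 71*(4 + √(-1 - 30*I))²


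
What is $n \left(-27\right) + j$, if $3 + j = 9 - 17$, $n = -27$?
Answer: $718$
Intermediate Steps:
$j = -11$ ($j = -3 + \left(9 - 17\right) = -3 - 8 = -11$)
$n \left(-27\right) + j = \left(-27\right) \left(-27\right) - 11 = 729 - 11 = 718$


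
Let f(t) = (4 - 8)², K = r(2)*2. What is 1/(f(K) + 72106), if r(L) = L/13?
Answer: 1/72122 ≈ 1.3865e-5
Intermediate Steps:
r(L) = L/13 (r(L) = L*(1/13) = L/13)
K = 4/13 (K = ((1/13)*2)*2 = (2/13)*2 = 4/13 ≈ 0.30769)
f(t) = 16 (f(t) = (-4)² = 16)
1/(f(K) + 72106) = 1/(16 + 72106) = 1/72122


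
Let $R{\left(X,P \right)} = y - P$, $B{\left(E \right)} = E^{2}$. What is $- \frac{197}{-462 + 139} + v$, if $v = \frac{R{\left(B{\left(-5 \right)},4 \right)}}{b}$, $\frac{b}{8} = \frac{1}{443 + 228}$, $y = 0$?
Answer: $- \frac{216339}{646} \approx -334.89$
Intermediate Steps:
$R{\left(X,P \right)} = - P$ ($R{\left(X,P \right)} = 0 - P = - P$)
$b = \frac{8}{671}$ ($b = \frac{8}{443 + 228} = \frac{8}{671} \approx 0.011923$)
$v = - \frac{671}{2}$ ($v = \frac{\left(-1\right) 4}{\frac{8}{671}} = \left(-4\right) \frac{671}{8} = - \frac{671}{2} \approx -335.5$)
$- \frac{197}{-462 + 139} + v = - \frac{197}{-462 + 139} - \frac{671}{2} = - \frac{197}{-323} - \frac{671}{2} = \left(-197\right) \left(- \frac{1}{323}\right) - \frac{671}{2} = \frac{197}{323} - \frac{671}{2} = - \frac{216339}{646}$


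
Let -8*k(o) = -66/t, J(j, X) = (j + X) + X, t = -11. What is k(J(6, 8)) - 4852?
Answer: -19411/4 ≈ -4852.8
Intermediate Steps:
J(j, X) = j + 2*X (J(j, X) = (X + j) + X = j + 2*X)
k(o) = -3/4 (k(o) = -(-33)/(4*(-11)) = -(-33)*(-1)/(4*11) = -1/8*6 = -3/4)
k(J(6, 8)) - 4852 = -3/4 - 4852 = -19411/4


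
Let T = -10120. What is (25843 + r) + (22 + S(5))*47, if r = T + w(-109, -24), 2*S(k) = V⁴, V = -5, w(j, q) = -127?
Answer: 62635/2 ≈ 31318.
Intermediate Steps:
S(k) = 625/2 (S(k) = (½)*(-5)⁴ = (½)*625 = 625/2)
r = -10247 (r = -10120 - 127 = -10247)
(25843 + r) + (22 + S(5))*47 = (25843 - 10247) + (22 + 625/2)*47 = 15596 + (669/2)*47 = 15596 + 31443/2 = 62635/2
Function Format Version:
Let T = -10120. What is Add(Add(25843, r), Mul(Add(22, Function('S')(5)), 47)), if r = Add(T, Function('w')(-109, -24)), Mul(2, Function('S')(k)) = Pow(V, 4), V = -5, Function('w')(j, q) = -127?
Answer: Rational(62635, 2) ≈ 31318.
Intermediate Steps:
Function('S')(k) = Rational(625, 2) (Function('S')(k) = Mul(Rational(1, 2), Pow(-5, 4)) = Mul(Rational(1, 2), 625) = Rational(625, 2))
r = -10247 (r = Add(-10120, -127) = -10247)
Add(Add(25843, r), Mul(Add(22, Function('S')(5)), 47)) = Add(Add(25843, -10247), Mul(Add(22, Rational(625, 2)), 47)) = Add(15596, Mul(Rational(669, 2), 47)) = Add(15596, Rational(31443, 2)) = Rational(62635, 2)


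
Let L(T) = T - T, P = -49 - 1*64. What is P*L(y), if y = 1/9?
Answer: 0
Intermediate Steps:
P = -113 (P = -49 - 64 = -113)
y = ⅑ (y = 1*(⅑) = ⅑ ≈ 0.11111)
L(T) = 0
P*L(y) = -113*0 = 0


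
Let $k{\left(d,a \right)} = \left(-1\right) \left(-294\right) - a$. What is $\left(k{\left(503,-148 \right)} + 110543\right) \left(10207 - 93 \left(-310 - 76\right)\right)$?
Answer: $5116963425$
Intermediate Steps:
$k{\left(d,a \right)} = 294 - a$
$\left(k{\left(503,-148 \right)} + 110543\right) \left(10207 - 93 \left(-310 - 76\right)\right) = \left(\left(294 - -148\right) + 110543\right) \left(10207 - 93 \left(-310 - 76\right)\right) = \left(\left(294 + 148\right) + 110543\right) \left(10207 - -35898\right) = \left(442 + 110543\right) \left(10207 + 35898\right) = 110985 \cdot 46105 = 5116963425$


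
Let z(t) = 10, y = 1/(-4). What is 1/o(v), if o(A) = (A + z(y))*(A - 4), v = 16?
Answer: 1/312 ≈ 0.0032051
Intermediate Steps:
y = -1/4 ≈ -0.25000
o(A) = (-4 + A)*(10 + A) (o(A) = (A + 10)*(A - 4) = (10 + A)*(-4 + A) = (-4 + A)*(10 + A))
1/o(v) = 1/(-40 + 16**2 + 6*16) = 1/(-40 + 256 + 96) = 1/312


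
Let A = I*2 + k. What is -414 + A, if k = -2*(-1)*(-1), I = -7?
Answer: -430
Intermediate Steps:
k = -2 (k = 2*(-1) = -2)
A = -16 (A = -7*2 - 2 = -14 - 2 = -16)
-414 + A = -414 - 16 = -430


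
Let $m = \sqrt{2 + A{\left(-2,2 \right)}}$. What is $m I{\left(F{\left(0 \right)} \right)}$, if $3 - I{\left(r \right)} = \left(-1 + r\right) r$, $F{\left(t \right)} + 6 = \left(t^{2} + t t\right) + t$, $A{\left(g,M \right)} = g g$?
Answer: $- 39 \sqrt{6} \approx -95.53$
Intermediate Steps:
$A{\left(g,M \right)} = g^{2}$
$m = \sqrt{6}$ ($m = \sqrt{2 + \left(-2\right)^{2}} = \sqrt{2 + 4} = \sqrt{6} \approx 2.4495$)
$F{\left(t \right)} = -6 + t + 2 t^{2}$ ($F{\left(t \right)} = -6 + \left(\left(t^{2} + t t\right) + t\right) = -6 + \left(\left(t^{2} + t^{2}\right) + t\right) = -6 + \left(2 t^{2} + t\right) = -6 + \left(t + 2 t^{2}\right) = -6 + t + 2 t^{2}$)
$I{\left(r \right)} = 3 - r \left(-1 + r\right)$ ($I{\left(r \right)} = 3 - \left(-1 + r\right) r = 3 - r \left(-1 + r\right)$)
$m I{\left(F{\left(0 \right)} \right)} = \sqrt{6} \left(3 + \left(-6 + 0 + 2 \cdot 0^{2}\right) - \left(-6 + 0 + 2 \cdot 0^{2}\right)^{2}\right) = \sqrt{6} \left(3 + \left(-6 + 0 + 2 \cdot 0\right) - \left(-6 + 0 + 2 \cdot 0\right)^{2}\right) = \sqrt{6} \left(3 + \left(-6 + 0 + 0\right) - \left(-6 + 0 + 0\right)^{2}\right) = \sqrt{6} \left(3 - 6 - \left(-6\right)^{2}\right) = \sqrt{6} \left(3 - 6 - 36\right) = \sqrt{6} \left(-39\right) = - 39 \sqrt{6}$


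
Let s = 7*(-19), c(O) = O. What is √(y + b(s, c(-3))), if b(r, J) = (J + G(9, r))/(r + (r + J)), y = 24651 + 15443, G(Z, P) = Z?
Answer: 16*√11332970/269 ≈ 200.23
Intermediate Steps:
s = -133
y = 40094
b(r, J) = (9 + J)/(J + 2*r) (b(r, J) = (J + 9)/(r + (r + J)) = (9 + J)/(r + (J + r)) = (9 + J)/(J + 2*r))
√(y + b(s, c(-3))) = √(40094 + (9 - 3)/(-3 + 2*(-133))) = √(40094 + 6/(-3 - 266)) = √(40094 + 6/(-269)) = √(40094 - 1/269*6) = √(40094 - 6/269) = √(10785280/269) = 16*√11332970/269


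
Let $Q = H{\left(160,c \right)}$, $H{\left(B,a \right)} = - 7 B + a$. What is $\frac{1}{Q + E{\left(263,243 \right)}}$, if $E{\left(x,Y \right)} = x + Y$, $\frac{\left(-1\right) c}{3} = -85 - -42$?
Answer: $- \frac{1}{485} \approx -0.0020619$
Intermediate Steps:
$c = 129$ ($c = - 3 \left(-85 - -42\right) = - 3 \left(-85 + 42\right) = \left(-3\right) \left(-43\right) = 129$)
$E{\left(x,Y \right)} = Y + x$
$H{\left(B,a \right)} = a - 7 B$
$Q = -991$ ($Q = 129 - 1120 = -991$)
$\frac{1}{Q + E{\left(263,243 \right)}} = \frac{1}{-991 + \left(243 + 263\right)} = \frac{1}{-991 + 506} = \frac{1}{-485} = - \frac{1}{485}$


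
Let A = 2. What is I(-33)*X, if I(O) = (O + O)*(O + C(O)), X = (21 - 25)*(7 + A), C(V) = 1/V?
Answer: -78480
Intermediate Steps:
X = -36 (X = (21 - 25)*(7 + 2) = -4*9 = -36)
I(O) = 2*O*(O + 1/O) (I(O) = (O + O)*(O + 1/O) = (2*O)*(O + 1/O) = 2*O*(O + 1/O))
I(-33)*X = (2 + 2*(-33)**2)*(-36) = (2 + 2*1089)*(-36) = (2 + 2178)*(-36) = 2180*(-36) = -78480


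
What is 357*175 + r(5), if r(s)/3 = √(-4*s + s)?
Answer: 62475 + 3*I*√15 ≈ 62475.0 + 11.619*I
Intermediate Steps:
r(s) = 3*√3*√(-s) (r(s) = 3*√(-4*s + s) = 3*√(-3*s) = 3*(√3*√(-s)) = 3*√3*√(-s))
357*175 + r(5) = 357*175 + 3*√3*√(-1*5) = 62475 + 3*√3*√(-5) = 62475 + 3*√3*(I*√5) = 62475 + 3*I*√15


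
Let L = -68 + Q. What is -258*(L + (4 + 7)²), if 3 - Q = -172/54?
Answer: -137428/9 ≈ -15270.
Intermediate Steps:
Q = 167/27 (Q = 3 - (-172)/54 = 3 - 1*(-86/27) = 3 + 86/27 = 167/27 ≈ 6.1852)
L = -1669/27 (L = -68 + 167/27 = -1669/27 ≈ -61.815)
-258*(L + (4 + 7)²) = -258*(-1669/27 + (4 + 7)²) = -258*(-1669/27 + 11²) = -258*(-1669/27 + 121) = -258*1598/27 = -137428/9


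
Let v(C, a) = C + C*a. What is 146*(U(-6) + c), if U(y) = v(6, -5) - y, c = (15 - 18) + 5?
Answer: -2336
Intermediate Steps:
c = 2 (c = -3 + 5 = 2)
U(y) = -24 - y (U(y) = 6*(1 - 5) - y = 6*(-4) - y = -24 - y)
146*(U(-6) + c) = 146*((-24 - 1*(-6)) + 2) = 146*((-24 + 6) + 2) = 146*(-18 + 2) = 146*(-16) = -2336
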